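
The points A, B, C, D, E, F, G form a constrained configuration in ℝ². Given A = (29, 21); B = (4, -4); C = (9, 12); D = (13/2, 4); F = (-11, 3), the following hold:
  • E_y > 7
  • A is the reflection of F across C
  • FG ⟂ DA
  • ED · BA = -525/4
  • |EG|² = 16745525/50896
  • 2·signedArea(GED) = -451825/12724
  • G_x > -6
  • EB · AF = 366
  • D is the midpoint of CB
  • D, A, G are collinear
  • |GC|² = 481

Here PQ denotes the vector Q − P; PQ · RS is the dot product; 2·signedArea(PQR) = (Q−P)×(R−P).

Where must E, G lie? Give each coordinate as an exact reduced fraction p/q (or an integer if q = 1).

1. E_x = 31/4  [EB · AF = 366 ∩ ED · BA = -525/4]
2. E_y = 8  [EB · AF = 366 ∩ ED · BA = -525/4]
   → E = (31/4, 8)
3. G_x = -16291/3181  [D, A, G are collinear ∩ FG ⟂ DA]
4. G_y = -15207/3181  [D, A, G are collinear ∩ FG ⟂ DA]
   → G = (-16291/3181, -15207/3181)

E = (31/4, 8)
G = (-16291/3181, -15207/3181)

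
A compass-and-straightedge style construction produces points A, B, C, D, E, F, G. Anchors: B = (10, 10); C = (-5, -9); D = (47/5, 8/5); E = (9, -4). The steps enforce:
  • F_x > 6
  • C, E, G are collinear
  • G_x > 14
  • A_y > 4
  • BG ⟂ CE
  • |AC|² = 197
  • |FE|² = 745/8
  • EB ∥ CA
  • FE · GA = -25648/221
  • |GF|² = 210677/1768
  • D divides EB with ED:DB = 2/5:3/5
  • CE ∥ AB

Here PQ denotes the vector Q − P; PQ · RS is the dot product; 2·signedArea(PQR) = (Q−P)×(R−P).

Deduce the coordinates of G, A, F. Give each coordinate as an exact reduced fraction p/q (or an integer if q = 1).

A = (-4, 5)
F = (25/4, 21/4)
G = (3165/221, -464/221)

1. G_x = 3165/221  [C, E, G are collinear ∩ BG ⟂ CE]
2. G_y = -464/221  [C, E, G are collinear ∩ BG ⟂ CE]
   → G = (3165/221, -464/221)
3. A_x = -4  [CE ∥ AB ∩ EB ∥ CA]
4. A_y = 5  [CE ∥ AB ∩ EB ∥ CA]
   → A = (-4, 5)
5. F_x = 25/4  [line 4049/221·x + -1569/221·y + -1313/17 = 0 ∩ |FE|² = 745/8]
6. F_y = 21/4  [line 4049/221·x + -1569/221·y + -1313/17 = 0 ∩ |FE|² = 745/8]
   → F = (25/4, 21/4)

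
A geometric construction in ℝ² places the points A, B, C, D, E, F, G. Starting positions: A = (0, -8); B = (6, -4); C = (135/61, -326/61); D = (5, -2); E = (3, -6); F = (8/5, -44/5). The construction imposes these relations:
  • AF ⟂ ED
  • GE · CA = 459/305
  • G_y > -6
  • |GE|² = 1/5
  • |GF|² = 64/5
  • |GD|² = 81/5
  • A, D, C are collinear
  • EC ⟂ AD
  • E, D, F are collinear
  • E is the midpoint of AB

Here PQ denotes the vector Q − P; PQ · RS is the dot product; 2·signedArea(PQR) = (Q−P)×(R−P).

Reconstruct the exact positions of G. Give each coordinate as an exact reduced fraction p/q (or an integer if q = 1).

1. G_x = 16/5  [line 135/61·x + 162/61·y + 2376/305 = 0 ∩ |GF|² = 64/5]
2. G_y = -28/5  [line 135/61·x + 162/61·y + 2376/305 = 0 ∩ |GF|² = 64/5]
   → G = (16/5, -28/5)

G = (16/5, -28/5)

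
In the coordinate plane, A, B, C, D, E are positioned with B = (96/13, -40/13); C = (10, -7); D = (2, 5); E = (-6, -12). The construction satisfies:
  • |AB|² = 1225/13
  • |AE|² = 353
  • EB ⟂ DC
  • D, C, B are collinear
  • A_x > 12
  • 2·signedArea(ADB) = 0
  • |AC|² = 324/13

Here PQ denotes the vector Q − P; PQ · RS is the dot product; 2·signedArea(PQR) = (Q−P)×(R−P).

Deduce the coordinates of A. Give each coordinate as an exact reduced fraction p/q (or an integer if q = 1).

1. A_x = 166/13  [line 105/13·x + 70/13·y + -560/13 = 0 ∩ |AB|² = 1225/13]
2. A_y = -145/13  [line 105/13·x + 70/13·y + -560/13 = 0 ∩ |AB|² = 1225/13]
   → A = (166/13, -145/13)

A = (166/13, -145/13)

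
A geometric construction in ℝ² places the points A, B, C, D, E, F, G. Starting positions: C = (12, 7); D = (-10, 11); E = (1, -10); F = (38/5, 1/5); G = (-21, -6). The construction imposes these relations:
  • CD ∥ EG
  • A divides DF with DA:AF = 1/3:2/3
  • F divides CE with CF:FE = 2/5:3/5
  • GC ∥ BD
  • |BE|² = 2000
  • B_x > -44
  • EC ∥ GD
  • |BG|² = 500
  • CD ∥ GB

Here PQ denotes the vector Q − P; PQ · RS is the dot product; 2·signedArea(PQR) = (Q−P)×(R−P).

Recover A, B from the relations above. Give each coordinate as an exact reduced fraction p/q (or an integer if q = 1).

A = (-62/15, 37/5)
B = (-43, -2)

1. A_x = -62/15  [A divides DF with DA:AF = 1/3:2/3]
2. A_y = 37/5  [A divides DF with DA:AF = 1/3:2/3]
   → A = (-62/15, 37/5)
3. B_x = -43  [GC ∥ BD ∩ CD ∥ GB]
4. B_y = -2  [GC ∥ BD ∩ CD ∥ GB]
   → B = (-43, -2)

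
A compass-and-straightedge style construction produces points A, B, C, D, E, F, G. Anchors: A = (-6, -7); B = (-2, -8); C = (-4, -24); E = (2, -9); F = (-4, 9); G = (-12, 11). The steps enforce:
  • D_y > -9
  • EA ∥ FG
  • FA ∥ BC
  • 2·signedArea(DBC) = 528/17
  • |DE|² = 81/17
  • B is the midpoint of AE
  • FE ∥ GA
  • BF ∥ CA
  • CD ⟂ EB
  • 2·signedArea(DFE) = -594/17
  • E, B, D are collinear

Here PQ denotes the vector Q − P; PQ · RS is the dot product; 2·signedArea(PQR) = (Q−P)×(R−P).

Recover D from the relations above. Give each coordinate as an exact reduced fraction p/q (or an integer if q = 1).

D = (-2/17, -144/17)

1. D_x = -2/17  [E, B, D are collinear ∩ CD ⟂ EB]
2. D_y = -144/17  [E, B, D are collinear ∩ CD ⟂ EB]
   → D = (-2/17, -144/17)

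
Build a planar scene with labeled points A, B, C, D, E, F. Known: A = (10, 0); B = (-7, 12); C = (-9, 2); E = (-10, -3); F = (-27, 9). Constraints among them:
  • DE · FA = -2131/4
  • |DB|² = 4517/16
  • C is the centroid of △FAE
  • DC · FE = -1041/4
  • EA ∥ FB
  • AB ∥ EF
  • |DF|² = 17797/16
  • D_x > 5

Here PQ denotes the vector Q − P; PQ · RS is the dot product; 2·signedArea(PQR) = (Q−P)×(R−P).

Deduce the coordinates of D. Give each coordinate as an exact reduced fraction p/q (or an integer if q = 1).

1. D_x = 21/4  [DE · FA = -2131/4 ∩ DC · FE = -1041/4]
2. D_y = 1/2  [DE · FA = -2131/4 ∩ DC · FE = -1041/4]
   → D = (21/4, 1/2)

D = (21/4, 1/2)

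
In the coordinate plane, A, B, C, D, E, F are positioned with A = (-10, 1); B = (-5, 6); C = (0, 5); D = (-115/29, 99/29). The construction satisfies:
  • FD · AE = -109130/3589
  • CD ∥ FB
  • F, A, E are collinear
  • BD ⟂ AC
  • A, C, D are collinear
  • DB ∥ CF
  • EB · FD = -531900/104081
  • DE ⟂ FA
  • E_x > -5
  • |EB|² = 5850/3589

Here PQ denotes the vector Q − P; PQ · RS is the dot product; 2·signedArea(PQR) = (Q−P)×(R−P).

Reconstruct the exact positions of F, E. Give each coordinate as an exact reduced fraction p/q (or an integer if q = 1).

1. F_x = -30/29  [CD ∥ FB ∩ DB ∥ CF]
2. F_y = 220/29  [CD ∥ FB ∩ DB ∥ CF]
   → F = (-30/29, 220/29)
3. E_x = -17690/3589  [F, A, E are collinear ∩ DE ⟂ FA]
4. E_y = 16959/3589  [F, A, E are collinear ∩ DE ⟂ FA]
   → E = (-17690/3589, 16959/3589)

E = (-17690/3589, 16959/3589)
F = (-30/29, 220/29)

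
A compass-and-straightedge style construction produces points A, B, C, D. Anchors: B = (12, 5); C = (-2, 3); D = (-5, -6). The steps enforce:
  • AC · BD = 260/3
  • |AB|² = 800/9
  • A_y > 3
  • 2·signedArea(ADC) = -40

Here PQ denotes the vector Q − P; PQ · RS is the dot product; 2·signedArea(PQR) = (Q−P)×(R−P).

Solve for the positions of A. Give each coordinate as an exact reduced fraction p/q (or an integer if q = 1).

A = (8/3, 11/3)

1. A_x = 8/3  [2·signedArea(ADC) = -40 ∩ AC · BD = 260/3]
2. A_y = 11/3  [2·signedArea(ADC) = -40 ∩ AC · BD = 260/3]
   → A = (8/3, 11/3)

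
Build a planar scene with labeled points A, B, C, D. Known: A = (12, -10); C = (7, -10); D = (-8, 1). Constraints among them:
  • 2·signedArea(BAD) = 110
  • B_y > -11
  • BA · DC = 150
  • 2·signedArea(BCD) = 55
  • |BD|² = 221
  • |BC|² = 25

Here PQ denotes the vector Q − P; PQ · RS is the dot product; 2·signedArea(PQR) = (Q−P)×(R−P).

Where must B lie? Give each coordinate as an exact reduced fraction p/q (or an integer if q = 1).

B = (2, -10)

1. B_x = 2  [2·signedArea(BAD) = 110 ∩ BA · DC = 150]
2. B_y = -10  [2·signedArea(BAD) = 110 ∩ BA · DC = 150]
   → B = (2, -10)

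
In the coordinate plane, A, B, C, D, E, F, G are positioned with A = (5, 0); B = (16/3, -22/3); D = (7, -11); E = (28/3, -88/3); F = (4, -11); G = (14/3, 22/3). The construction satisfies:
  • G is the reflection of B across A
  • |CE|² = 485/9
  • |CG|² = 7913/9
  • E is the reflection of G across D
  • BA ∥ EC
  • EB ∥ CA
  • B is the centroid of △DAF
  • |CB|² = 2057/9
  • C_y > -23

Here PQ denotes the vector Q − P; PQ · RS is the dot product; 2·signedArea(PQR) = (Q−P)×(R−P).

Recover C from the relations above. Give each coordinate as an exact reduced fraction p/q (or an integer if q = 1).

C = (9, -22)

1. C_x = 9  [EB ∥ CA ∩ BA ∥ EC]
2. C_y = -22  [EB ∥ CA ∩ BA ∥ EC]
   → C = (9, -22)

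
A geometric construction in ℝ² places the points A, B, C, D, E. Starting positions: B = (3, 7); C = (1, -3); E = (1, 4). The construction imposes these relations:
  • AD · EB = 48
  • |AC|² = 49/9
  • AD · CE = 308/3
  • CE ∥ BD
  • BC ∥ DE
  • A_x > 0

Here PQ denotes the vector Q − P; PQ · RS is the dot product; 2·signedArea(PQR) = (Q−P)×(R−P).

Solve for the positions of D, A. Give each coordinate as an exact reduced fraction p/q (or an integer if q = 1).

1. D_x = 3  [BC ∥ DE ∩ CE ∥ BD]
2. D_y = 14  [BC ∥ DE ∩ CE ∥ BD]
   → D = (3, 14)
3. A_x = 1  [AD · EB = 48 ∩ AD · CE = 308/3]
4. A_y = -2/3  [AD · EB = 48 ∩ AD · CE = 308/3]
   → A = (1, -2/3)

A = (1, -2/3)
D = (3, 14)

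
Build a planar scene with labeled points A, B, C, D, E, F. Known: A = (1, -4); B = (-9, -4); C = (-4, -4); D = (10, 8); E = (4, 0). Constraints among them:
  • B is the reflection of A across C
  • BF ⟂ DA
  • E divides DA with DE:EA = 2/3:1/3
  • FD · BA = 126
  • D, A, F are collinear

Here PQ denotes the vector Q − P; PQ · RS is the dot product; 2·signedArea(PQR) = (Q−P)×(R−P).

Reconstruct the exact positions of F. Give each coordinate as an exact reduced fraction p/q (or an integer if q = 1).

1. F_x = -13/5  [D, A, F are collinear ∩ BF ⟂ DA]
2. F_y = -44/5  [D, A, F are collinear ∩ BF ⟂ DA]
   → F = (-13/5, -44/5)

F = (-13/5, -44/5)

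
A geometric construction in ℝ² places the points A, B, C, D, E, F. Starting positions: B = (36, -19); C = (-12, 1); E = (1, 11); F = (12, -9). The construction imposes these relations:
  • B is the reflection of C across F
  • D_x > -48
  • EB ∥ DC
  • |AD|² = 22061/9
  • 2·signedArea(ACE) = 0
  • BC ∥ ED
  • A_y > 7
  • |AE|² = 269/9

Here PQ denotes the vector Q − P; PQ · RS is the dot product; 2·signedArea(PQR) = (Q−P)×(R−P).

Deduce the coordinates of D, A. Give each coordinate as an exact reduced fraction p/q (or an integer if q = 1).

A = (-10/3, 23/3)
D = (-47, 31)

1. D_x = -47  [EB ∥ DC ∩ BC ∥ ED]
2. D_y = 31  [EB ∥ DC ∩ BC ∥ ED]
   → D = (-47, 31)
3. A_x = -10/3  [line -10·x + 13·y + -133 = 0 ∩ |AD|² = 22061/9]
4. A_y = 23/3  [line -10·x + 13·y + -133 = 0 ∩ |AD|² = 22061/9]
   → A = (-10/3, 23/3)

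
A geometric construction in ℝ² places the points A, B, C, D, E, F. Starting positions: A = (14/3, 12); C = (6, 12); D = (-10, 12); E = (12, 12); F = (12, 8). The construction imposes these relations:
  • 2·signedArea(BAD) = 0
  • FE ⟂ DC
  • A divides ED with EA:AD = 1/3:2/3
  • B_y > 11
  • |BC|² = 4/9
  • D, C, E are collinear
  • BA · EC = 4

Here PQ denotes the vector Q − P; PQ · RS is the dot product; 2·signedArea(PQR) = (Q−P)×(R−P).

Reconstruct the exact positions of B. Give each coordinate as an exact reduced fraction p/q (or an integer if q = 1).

B = (16/3, 12)

1. B_x = 16/3  [2·signedArea(BAD) = 0 ∩ BA · EC = 4]
2. B_y = 12  [2·signedArea(BAD) = 0 ∩ BA · EC = 4]
   → B = (16/3, 12)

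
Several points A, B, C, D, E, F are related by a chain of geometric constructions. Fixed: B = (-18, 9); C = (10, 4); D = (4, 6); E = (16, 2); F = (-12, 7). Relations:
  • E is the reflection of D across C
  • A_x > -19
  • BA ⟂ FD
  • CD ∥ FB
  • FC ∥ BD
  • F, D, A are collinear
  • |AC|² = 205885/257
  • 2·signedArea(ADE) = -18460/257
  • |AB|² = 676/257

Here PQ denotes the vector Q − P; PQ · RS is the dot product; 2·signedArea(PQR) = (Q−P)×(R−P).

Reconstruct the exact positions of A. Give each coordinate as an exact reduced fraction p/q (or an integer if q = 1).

A = (-4652/257, 1897/257)

1. A_x = -4652/257  [F, D, A are collinear ∩ BA ⟂ FD]
2. A_y = 1897/257  [F, D, A are collinear ∩ BA ⟂ FD]
   → A = (-4652/257, 1897/257)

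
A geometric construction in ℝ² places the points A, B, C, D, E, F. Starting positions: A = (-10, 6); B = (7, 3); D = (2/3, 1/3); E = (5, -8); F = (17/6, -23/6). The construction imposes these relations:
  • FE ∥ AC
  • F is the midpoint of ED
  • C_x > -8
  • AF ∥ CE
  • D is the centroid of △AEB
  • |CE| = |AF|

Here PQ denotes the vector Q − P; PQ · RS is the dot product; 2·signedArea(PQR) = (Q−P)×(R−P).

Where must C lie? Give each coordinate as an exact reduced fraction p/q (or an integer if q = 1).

1. C_x = -47/6  [AF ∥ CE ∩ FE ∥ AC]
2. C_y = 11/6  [AF ∥ CE ∩ FE ∥ AC]
   → C = (-47/6, 11/6)

C = (-47/6, 11/6)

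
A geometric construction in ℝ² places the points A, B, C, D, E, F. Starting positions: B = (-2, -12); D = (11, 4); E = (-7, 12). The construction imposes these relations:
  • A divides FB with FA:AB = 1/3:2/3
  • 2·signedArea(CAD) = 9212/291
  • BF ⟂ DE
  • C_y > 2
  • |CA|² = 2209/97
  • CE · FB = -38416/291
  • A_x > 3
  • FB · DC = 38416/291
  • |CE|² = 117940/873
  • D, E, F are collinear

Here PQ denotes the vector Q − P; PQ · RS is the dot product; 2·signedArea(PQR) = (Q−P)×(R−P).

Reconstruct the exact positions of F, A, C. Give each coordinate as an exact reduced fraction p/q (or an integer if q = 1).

1. F_x = 590/97  [D, E, F are collinear ∩ BF ⟂ DE]
2. F_y = 600/97  [D, E, F are collinear ∩ BF ⟂ DE]
   → F = (590/97, 600/97)
3. A_x = 986/291  [A divides FB with FA:AB = 1/3:2/3]
4. A_y = 12/97  [A divides FB with FA:AB = 1/3:2/3]
   → A = (986/291, 12/97)
5. C_x = -283/291  [2·signedArea(CAD) = 9212/291 ∩ CE · FB = -38416/291]
6. C_y = 200/97  [2·signedArea(CAD) = 9212/291 ∩ CE · FB = -38416/291]
   → C = (-283/291, 200/97)

A = (986/291, 12/97)
C = (-283/291, 200/97)
F = (590/97, 600/97)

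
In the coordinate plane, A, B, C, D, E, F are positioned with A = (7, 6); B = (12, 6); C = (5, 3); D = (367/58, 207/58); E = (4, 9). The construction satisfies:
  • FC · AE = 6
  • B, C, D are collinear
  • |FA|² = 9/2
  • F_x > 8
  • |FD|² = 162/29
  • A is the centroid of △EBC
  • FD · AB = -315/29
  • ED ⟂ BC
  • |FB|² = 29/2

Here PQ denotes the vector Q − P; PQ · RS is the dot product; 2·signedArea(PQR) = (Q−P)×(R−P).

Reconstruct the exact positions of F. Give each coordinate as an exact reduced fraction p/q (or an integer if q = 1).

1. F_x = 17/2  [FD · AB = -315/29 ∩ FC · AE = 6]
2. F_y = 9/2  [FD · AB = -315/29 ∩ FC · AE = 6]
   → F = (17/2, 9/2)

F = (17/2, 9/2)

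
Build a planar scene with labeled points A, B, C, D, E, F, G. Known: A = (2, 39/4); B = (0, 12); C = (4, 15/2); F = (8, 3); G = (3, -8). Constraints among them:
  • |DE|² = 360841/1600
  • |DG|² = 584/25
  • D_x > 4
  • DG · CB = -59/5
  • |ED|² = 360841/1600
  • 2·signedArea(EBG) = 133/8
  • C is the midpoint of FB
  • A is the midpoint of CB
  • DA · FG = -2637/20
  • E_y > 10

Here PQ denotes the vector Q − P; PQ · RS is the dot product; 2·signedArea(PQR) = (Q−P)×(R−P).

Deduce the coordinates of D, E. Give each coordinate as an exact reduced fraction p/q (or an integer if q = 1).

1. D_x = 5  [DA · FG = -2637/20 ∩ DG · CB = -59/5]
2. D_y = -18/5  [DA · FG = -2637/20 ∩ DG · CB = -59/5]
   → D = (5, -18/5)
3. E_x = 1  [line 20·x + 3·y + -421/8 = 0 ∩ |ED|² = 360841/1600]
4. E_y = 87/8  [line 20·x + 3·y + -421/8 = 0 ∩ |ED|² = 360841/1600]
   → E = (1, 87/8)

D = (5, -18/5)
E = (1, 87/8)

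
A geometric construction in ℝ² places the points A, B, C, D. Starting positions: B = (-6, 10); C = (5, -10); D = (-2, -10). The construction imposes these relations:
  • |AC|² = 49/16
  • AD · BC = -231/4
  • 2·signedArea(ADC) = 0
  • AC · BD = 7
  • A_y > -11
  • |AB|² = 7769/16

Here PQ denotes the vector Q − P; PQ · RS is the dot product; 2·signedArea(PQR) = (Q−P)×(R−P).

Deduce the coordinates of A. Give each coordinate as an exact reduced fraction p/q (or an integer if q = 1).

A = (13/4, -10)

1. A_x = 13/4  [2·signedArea(ADC) = 0 ∩ AD · BC = -231/4]
2. A_y = -10  [2·signedArea(ADC) = 0 ∩ AD · BC = -231/4]
   → A = (13/4, -10)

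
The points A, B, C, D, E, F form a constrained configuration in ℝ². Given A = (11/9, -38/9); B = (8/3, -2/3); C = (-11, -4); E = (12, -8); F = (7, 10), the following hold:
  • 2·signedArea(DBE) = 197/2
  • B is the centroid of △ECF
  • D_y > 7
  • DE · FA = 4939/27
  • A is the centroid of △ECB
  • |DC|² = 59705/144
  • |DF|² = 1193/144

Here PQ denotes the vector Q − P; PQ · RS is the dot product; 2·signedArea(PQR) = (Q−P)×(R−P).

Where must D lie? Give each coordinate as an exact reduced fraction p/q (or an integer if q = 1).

D = (71/12, 22/3)

1. D_x = 71/12  [DE · FA = 4939/27 ∩ 2·signedArea(DBE) = 197/2]
2. D_y = 22/3  [DE · FA = 4939/27 ∩ 2·signedArea(DBE) = 197/2]
   → D = (71/12, 22/3)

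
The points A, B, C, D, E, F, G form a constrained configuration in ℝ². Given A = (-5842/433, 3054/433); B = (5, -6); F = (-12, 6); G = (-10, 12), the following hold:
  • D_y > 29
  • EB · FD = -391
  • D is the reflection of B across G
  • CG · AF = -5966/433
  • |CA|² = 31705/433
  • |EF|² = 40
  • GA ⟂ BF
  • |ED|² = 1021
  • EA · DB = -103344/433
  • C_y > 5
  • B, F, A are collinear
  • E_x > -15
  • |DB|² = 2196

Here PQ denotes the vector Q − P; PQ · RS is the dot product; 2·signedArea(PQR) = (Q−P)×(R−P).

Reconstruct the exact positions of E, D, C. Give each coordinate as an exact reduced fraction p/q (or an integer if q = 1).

C = (-5, 6)
D = (-25, 30)
E = (-14, 0)

1. D_x = -25  [D is the reflection of B across G]
2. D_y = 30  [D is the reflection of B across G]
   → D = (-25, 30)
3. C_x = -5  [line -646/433·x + 456/433·y + -5966/433 = 0 ∩ |CA|² = 31705/433]
4. C_y = 6  [line -646/433·x + 456/433·y + -5966/433 = 0 ∩ |CA|² = 31705/433]
   → C = (-5, 6)
5. E_x = -14  [EA · DB = -103344/433 ∩ EB · FD = -391]
6. E_y = 0  [EA · DB = -103344/433 ∩ EB · FD = -391]
   → E = (-14, 0)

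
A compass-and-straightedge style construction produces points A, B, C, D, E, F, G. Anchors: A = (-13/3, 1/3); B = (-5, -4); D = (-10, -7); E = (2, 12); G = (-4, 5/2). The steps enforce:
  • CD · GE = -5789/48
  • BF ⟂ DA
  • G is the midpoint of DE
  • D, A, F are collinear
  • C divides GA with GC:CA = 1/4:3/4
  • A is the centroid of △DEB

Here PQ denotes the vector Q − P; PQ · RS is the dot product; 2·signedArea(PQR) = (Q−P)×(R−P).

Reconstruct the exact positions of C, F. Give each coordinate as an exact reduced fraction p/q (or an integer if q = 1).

C = (-49/12, 47/24)
F = (-5163/773, -2089/773)

1. C_x = -49/12  [C divides GA with GC:CA = 1/4:3/4]
2. C_y = 47/24  [C divides GA with GC:CA = 1/4:3/4]
   → C = (-49/12, 47/24)
3. F_x = -5163/773  [D, A, F are collinear ∩ BF ⟂ DA]
4. F_y = -2089/773  [D, A, F are collinear ∩ BF ⟂ DA]
   → F = (-5163/773, -2089/773)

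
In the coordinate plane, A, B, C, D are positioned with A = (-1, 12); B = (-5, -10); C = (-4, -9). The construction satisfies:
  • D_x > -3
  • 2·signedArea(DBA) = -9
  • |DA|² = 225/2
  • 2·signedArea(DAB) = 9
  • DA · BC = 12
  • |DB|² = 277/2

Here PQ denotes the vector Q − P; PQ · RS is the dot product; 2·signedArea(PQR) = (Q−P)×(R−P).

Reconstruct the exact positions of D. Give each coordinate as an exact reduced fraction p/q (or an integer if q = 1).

1. D_x = -5/2  [2·signedArea(DBA) = -9 ∩ DA · BC = 12]
2. D_y = 3/2  [2·signedArea(DBA) = -9 ∩ DA · BC = 12]
   → D = (-5/2, 3/2)

D = (-5/2, 3/2)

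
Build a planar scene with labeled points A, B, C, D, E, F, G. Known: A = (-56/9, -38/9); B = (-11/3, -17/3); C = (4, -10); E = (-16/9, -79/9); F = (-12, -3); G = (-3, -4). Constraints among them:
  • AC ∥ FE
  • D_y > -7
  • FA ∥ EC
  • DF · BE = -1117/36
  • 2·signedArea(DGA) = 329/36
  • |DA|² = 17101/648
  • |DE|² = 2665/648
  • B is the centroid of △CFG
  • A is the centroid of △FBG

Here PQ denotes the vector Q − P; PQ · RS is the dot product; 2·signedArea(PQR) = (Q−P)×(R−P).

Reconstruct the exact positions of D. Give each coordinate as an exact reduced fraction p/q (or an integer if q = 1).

D = (-7/4, -27/4)

1. D_x = -7/4  [2·signedArea(DGA) = 329/36 ∩ DF · BE = -1117/36]
2. D_y = -27/4  [2·signedArea(DGA) = 329/36 ∩ DF · BE = -1117/36]
   → D = (-7/4, -27/4)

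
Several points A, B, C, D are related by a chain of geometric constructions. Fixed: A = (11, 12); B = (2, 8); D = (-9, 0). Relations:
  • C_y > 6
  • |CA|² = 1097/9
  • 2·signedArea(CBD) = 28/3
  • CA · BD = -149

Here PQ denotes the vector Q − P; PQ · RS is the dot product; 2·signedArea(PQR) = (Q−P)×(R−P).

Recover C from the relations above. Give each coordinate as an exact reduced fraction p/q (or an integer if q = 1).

C = (4/3, 20/3)

1. C_x = 4/3  [CA · BD = -149 ∩ 2·signedArea(CBD) = 28/3]
2. C_y = 20/3  [CA · BD = -149 ∩ 2·signedArea(CBD) = 28/3]
   → C = (4/3, 20/3)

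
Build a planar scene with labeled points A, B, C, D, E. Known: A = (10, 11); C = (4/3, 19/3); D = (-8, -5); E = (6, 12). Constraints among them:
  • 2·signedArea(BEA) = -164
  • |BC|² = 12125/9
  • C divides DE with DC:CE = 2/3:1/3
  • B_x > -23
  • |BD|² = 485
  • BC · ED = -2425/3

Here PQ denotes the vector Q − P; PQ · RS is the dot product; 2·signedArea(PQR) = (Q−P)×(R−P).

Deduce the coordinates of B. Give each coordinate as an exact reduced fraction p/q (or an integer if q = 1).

1. B_x = -22  [2·signedArea(BEA) = -164 ∩ BC · ED = -2425/3]
2. B_y = -22  [2·signedArea(BEA) = -164 ∩ BC · ED = -2425/3]
   → B = (-22, -22)

B = (-22, -22)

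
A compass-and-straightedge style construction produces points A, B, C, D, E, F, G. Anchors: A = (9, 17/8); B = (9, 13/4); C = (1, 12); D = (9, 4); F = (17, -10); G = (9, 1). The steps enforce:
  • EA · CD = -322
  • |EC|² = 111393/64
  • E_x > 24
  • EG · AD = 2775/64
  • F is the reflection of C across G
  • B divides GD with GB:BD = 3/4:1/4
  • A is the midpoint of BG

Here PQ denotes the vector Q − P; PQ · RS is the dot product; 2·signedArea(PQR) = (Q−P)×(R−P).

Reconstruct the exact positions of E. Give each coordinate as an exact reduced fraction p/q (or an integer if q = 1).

1. E_x = 25  [EG · AD = 2775/64 ∩ EA · CD = -322]
2. E_y = -177/8  [EG · AD = 2775/64 ∩ EA · CD = -322]
   → E = (25, -177/8)

E = (25, -177/8)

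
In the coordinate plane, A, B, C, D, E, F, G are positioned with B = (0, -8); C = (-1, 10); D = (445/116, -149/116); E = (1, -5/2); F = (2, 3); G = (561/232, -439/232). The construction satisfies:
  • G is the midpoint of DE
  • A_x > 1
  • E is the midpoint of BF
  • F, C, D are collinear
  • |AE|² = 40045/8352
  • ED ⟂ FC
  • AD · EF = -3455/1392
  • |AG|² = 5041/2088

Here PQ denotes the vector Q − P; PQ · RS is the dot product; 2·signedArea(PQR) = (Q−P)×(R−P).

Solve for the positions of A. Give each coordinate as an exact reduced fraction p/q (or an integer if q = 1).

1. A_x = 419/232  [line -1·x + -11/2·y + -1039/1392 = 0 ∩ |AE|² = 40045/8352]
2. A_y = -323/696  [line -1·x + -11/2·y + -1039/1392 = 0 ∩ |AE|² = 40045/8352]
   → A = (419/232, -323/696)

A = (419/232, -323/696)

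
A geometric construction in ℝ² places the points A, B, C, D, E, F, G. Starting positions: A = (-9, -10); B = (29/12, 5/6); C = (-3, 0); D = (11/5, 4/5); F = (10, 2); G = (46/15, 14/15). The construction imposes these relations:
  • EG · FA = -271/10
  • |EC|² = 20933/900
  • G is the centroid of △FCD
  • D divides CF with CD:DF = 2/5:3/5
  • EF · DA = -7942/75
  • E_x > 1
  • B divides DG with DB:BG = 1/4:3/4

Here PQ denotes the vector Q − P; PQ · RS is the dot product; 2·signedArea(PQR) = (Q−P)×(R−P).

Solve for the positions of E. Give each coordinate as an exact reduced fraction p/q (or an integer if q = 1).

E = (53/30, 11/15)

1. E_x = 53/30  [EF · DA = -7942/75 ∩ EG · FA = -271/10]
2. E_y = 11/15  [EF · DA = -7942/75 ∩ EG · FA = -271/10]
   → E = (53/30, 11/15)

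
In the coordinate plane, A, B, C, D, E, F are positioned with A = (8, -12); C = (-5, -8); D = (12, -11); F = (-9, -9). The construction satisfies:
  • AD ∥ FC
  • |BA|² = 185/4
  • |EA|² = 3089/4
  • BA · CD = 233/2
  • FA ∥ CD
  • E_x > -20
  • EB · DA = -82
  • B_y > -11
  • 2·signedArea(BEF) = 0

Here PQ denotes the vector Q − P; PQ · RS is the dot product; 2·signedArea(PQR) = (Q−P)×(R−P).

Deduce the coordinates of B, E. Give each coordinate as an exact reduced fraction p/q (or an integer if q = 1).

1. B_x = 3/2  [line -17·x + 3·y + 111/2 = 0 ∩ |BA|² = 185/4]
2. B_y = -10  [line -17·x + 3·y + 111/2 = 0 ∩ |BA|² = 185/4]
   → B = (3/2, -10)
3. E_x = -39/2  [2·signedArea(BEF) = 0 ∩ EB · DA = -82]
4. E_y = -8  [2·signedArea(BEF) = 0 ∩ EB · DA = -82]
   → E = (-39/2, -8)

B = (3/2, -10)
E = (-39/2, -8)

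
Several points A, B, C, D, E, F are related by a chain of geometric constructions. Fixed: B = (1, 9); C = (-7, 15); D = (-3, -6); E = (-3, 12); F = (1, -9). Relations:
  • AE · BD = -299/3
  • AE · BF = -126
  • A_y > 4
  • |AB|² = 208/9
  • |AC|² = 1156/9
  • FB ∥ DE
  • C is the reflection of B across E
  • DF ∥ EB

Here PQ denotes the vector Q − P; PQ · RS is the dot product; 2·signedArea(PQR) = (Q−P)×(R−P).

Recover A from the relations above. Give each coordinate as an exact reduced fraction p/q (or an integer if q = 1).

A = (-5/3, 5)

1. A_x = -5/3  [AE · BF = -126 ∩ AE · BD = -299/3]
2. A_y = 5  [AE · BF = -126 ∩ AE · BD = -299/3]
   → A = (-5/3, 5)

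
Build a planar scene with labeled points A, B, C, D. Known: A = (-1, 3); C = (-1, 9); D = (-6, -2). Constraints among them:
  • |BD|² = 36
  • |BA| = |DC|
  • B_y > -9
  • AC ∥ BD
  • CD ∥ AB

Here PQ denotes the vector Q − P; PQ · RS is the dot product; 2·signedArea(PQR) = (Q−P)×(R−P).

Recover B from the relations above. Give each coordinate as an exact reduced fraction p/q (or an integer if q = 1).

B = (-6, -8)

1. B_x = -6  [AC ∥ BD ∩ CD ∥ AB]
2. B_y = -8  [AC ∥ BD ∩ CD ∥ AB]
   → B = (-6, -8)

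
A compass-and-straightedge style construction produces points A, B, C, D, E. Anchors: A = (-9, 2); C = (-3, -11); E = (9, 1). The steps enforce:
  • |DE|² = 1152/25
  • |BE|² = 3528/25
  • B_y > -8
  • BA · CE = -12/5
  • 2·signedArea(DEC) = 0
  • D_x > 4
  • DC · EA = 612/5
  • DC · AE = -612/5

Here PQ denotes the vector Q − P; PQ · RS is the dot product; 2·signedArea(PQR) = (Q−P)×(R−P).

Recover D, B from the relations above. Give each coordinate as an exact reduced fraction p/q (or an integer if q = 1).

1. D_x = 21/5  [2·signedArea(DEC) = 0 ∩ DC · AE = -612/5]
2. D_y = -19/5  [2·signedArea(DEC) = 0 ∩ DC · AE = -612/5]
   → D = (21/5, -19/5)
3. B_x = 3/5  [line -12·x + -12·y + -408/5 = 0 ∩ |BE|² = 3528/25]
4. B_y = -37/5  [line -12·x + -12·y + -408/5 = 0 ∩ |BE|² = 3528/25]
   → B = (3/5, -37/5)

B = (3/5, -37/5)
D = (21/5, -19/5)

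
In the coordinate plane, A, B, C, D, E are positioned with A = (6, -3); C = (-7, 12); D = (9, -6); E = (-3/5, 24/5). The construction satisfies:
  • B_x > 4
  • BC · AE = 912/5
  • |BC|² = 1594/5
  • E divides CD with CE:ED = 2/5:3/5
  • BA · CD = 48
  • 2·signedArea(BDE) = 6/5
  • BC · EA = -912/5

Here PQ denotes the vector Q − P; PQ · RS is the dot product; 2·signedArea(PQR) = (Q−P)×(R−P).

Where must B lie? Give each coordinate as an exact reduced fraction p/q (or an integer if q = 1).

1. B_x = 24/5  [BA · CD = 48 ∩ 2·signedArea(BDE) = 6/5]
2. B_y = -7/5  [BA · CD = 48 ∩ 2·signedArea(BDE) = 6/5]
   → B = (24/5, -7/5)

B = (24/5, -7/5)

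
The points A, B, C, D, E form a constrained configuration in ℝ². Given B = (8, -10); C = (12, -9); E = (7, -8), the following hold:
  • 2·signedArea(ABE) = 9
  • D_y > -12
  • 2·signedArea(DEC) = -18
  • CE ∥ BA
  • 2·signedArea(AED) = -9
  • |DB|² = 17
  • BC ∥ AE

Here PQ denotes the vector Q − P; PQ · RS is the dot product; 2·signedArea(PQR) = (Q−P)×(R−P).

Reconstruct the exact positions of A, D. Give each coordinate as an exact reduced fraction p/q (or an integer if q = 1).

A = (3, -9)
D = (4, -11)

1. A_x = 3  [BC ∥ AE ∩ CE ∥ BA]
2. A_y = -9  [BC ∥ AE ∩ CE ∥ BA]
   → A = (3, -9)
3. D_x = 4  [2·signedArea(DEC) = -18 ∩ 2·signedArea(AED) = -9]
4. D_y = -11  [2·signedArea(DEC) = -18 ∩ 2·signedArea(AED) = -9]
   → D = (4, -11)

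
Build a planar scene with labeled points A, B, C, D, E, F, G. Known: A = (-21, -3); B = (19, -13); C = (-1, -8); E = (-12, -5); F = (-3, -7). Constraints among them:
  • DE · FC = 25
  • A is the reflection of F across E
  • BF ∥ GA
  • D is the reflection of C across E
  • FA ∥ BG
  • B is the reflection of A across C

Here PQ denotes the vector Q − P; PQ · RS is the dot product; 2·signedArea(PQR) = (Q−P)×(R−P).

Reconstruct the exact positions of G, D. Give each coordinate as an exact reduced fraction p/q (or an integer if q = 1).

D = (-23, -2)
G = (1, -9)

1. G_x = 1  [BF ∥ GA ∩ FA ∥ BG]
2. G_y = -9  [BF ∥ GA ∩ FA ∥ BG]
   → G = (1, -9)
3. D_x = -23  [D is the reflection of C across E]
4. D_y = -2  [D is the reflection of C across E]
   → D = (-23, -2)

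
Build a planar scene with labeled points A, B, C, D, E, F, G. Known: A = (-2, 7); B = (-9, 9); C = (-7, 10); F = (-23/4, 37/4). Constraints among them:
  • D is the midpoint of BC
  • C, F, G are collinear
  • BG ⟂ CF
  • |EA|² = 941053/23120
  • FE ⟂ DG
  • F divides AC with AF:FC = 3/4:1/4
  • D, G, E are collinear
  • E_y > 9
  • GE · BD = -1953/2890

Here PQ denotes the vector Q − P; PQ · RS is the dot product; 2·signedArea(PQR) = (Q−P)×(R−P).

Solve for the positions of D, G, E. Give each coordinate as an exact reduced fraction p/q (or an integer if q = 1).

D = (-8, 19/2)
E = (-46193/5780, 13281/1445)
G = (-273/34, 361/34)

1. D_x = -8  [D is the midpoint of BC]
2. D_y = 19/2  [D is the midpoint of BC]
   → D = (-8, 19/2)
3. G_x = -273/34  [C, F, G are collinear ∩ BG ⟂ CF]
4. G_y = 361/34  [C, F, G are collinear ∩ BG ⟂ CF]
   → G = (-273/34, 361/34)
5. E_x = -46193/5780  [D, G, E are collinear ∩ FE ⟂ DG]
6. E_y = 13281/1445  [D, G, E are collinear ∩ FE ⟂ DG]
   → E = (-46193/5780, 13281/1445)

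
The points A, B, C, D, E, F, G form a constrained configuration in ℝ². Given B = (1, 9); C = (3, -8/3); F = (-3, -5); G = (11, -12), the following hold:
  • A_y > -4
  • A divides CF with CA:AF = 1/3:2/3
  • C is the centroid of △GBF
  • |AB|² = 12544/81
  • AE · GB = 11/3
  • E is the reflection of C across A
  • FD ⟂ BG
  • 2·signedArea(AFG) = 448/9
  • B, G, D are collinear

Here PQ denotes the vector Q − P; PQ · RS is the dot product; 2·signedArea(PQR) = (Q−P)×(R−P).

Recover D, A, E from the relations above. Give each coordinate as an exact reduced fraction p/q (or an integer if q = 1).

1. D_x = 3081/541  [B, G, D are collinear ∩ FD ⟂ BG]
2. D_y = -465/541  [B, G, D are collinear ∩ FD ⟂ BG]
   → D = (3081/541, -465/541)
3. A_x = 1  [A divides CF with CA:AF = 1/3:2/3]
4. A_y = -31/9  [A divides CF with CA:AF = 1/3:2/3]
   → A = (1, -31/9)
5. E_x = -1  [E is the reflection of C across A]
6. E_y = -38/9  [E is the reflection of C across A]
   → E = (-1, -38/9)

A = (1, -31/9)
D = (3081/541, -465/541)
E = (-1, -38/9)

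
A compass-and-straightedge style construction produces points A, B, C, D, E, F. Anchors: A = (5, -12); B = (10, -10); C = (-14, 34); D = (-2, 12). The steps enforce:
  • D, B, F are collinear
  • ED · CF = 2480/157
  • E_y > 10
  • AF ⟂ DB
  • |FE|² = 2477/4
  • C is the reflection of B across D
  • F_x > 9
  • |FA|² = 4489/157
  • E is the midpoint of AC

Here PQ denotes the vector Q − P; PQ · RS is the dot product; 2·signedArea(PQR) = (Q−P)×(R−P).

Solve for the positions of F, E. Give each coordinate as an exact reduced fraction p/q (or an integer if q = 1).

1. F_x = 1522/157  [D, B, F are collinear ∩ AF ⟂ DB]
2. F_y = -1482/157  [D, B, F are collinear ∩ AF ⟂ DB]
   → F = (1522/157, -1482/157)
3. E_x = -9/2  [E is the midpoint of AC]
4. E_y = 11  [E is the midpoint of AC]
   → E = (-9/2, 11)

E = (-9/2, 11)
F = (1522/157, -1482/157)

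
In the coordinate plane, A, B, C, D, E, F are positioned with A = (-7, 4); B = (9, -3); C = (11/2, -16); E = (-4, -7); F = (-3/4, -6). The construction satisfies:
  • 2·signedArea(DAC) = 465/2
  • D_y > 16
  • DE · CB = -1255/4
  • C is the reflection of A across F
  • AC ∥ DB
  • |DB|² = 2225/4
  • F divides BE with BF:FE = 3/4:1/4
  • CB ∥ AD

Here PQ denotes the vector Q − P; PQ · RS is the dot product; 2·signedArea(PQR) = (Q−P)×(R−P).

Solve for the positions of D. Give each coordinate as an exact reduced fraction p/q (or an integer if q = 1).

1. D_x = -7/2  [AC ∥ DB ∩ CB ∥ AD]
2. D_y = 17  [AC ∥ DB ∩ CB ∥ AD]
   → D = (-7/2, 17)

D = (-7/2, 17)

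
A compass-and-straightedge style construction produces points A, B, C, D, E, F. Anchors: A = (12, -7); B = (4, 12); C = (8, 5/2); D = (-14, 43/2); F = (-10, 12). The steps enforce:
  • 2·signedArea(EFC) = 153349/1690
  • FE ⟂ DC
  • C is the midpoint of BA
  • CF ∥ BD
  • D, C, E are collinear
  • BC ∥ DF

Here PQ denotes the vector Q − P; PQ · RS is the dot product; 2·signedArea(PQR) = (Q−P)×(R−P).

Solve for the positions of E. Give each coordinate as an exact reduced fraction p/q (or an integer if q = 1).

E = (-5923/845, 13066/845)

1. E_x = -5923/845  [D, C, E are collinear ∩ FE ⟂ DC]
2. E_y = 13066/845  [D, C, E are collinear ∩ FE ⟂ DC]
   → E = (-5923/845, 13066/845)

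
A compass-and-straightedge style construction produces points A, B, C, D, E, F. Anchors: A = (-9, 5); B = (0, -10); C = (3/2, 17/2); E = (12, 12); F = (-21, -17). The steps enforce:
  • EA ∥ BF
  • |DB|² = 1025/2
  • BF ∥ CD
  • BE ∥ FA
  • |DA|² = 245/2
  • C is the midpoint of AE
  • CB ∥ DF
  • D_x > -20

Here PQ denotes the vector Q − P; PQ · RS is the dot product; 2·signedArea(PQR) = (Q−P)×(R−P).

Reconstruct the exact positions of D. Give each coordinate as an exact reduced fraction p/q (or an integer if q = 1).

1. D_x = -39/2  [CB ∥ DF ∩ BF ∥ CD]
2. D_y = 3/2  [CB ∥ DF ∩ BF ∥ CD]
   → D = (-39/2, 3/2)

D = (-39/2, 3/2)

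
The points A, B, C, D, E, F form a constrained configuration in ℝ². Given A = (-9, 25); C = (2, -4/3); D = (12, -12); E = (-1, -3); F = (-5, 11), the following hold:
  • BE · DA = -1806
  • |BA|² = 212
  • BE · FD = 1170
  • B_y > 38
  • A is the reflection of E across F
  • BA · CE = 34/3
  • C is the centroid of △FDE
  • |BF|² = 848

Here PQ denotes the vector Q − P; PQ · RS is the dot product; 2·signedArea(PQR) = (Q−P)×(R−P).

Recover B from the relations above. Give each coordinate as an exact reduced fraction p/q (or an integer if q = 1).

B = (-13, 39)

1. B_x = -13  [BE · DA = -1806 ∩ BA · CE = 34/3]
2. B_y = 39  [BE · DA = -1806 ∩ BA · CE = 34/3]
   → B = (-13, 39)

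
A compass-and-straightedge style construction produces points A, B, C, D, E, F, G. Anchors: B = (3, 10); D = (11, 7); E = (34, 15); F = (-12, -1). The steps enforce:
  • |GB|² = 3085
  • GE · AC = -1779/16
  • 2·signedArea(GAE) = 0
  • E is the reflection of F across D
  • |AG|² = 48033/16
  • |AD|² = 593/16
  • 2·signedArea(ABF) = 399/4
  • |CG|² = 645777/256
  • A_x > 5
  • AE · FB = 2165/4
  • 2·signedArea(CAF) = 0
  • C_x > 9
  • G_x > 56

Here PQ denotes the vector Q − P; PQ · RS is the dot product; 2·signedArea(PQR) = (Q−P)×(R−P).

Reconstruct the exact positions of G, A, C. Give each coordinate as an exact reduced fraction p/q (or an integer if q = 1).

1. A_x = 21/4  [AE · FB = 2165/4 ∩ 2·signedArea(ABF) = 399/4]
2. A_y = 5  [AE · FB = 2165/4 ∩ 2·signedArea(ABF) = 399/4]
   → A = (21/4, 5)
3. G_x = 57  [line -10·x + 115/4·y + -365/4 = 0 ∩ |GB|² = 3085]
4. G_y = 23  [line -10·x + 115/4·y + -365/4 = 0 ∩ |GB|² = 3085]
   → G = (57, 23)
5. C_x = 153/16  [2·signedArea(CAF) = 0 ∩ GE · AC = -1779/16]
6. C_y = 13/2  [2·signedArea(CAF) = 0 ∩ GE · AC = -1779/16]
   → C = (153/16, 13/2)

A = (21/4, 5)
C = (153/16, 13/2)
G = (57, 23)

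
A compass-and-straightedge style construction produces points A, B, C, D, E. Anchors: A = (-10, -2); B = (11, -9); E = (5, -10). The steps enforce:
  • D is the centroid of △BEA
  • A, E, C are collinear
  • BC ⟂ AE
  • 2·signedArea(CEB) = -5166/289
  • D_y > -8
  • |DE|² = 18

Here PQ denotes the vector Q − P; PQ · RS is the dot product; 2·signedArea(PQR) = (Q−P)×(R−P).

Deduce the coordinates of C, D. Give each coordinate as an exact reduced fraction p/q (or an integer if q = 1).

C = (2675/289, -3546/289)
D = (2, -7)

1. C_x = 2675/289  [A, E, C are collinear ∩ BC ⟂ AE]
2. C_y = -3546/289  [A, E, C are collinear ∩ BC ⟂ AE]
   → C = (2675/289, -3546/289)
3. D_x = 2  [D is the centroid of △BEA]
4. D_y = -7  [D is the centroid of △BEA]
   → D = (2, -7)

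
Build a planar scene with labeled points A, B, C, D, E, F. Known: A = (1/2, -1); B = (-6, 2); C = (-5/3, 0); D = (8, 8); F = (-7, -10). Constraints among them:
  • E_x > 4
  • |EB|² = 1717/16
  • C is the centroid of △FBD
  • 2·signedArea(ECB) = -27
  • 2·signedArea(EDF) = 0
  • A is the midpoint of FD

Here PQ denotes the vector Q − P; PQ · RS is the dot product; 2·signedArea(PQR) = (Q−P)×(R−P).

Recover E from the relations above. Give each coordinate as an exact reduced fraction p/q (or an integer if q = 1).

1. E_x = 17/4  [2·signedArea(EDF) = 0 ∩ 2·signedArea(ECB) = -27]
2. E_y = 7/2  [2·signedArea(EDF) = 0 ∩ 2·signedArea(ECB) = -27]
   → E = (17/4, 7/2)

E = (17/4, 7/2)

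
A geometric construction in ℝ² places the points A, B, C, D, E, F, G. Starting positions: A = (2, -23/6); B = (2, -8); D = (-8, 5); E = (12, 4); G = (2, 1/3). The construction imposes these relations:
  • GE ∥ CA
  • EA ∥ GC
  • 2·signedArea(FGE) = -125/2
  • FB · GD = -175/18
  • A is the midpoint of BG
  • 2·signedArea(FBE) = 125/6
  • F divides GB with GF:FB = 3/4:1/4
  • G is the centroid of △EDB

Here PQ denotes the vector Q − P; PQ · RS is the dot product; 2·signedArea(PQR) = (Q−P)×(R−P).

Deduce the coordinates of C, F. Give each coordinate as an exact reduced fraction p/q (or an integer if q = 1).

1. C_x = -8  [GE ∥ CA ∩ EA ∥ GC]
2. C_y = -15/2  [GE ∥ CA ∩ EA ∥ GC]
   → C = (-8, -15/2)
3. F_x = 2  [F divides GB with GF:FB = 3/4:1/4]
4. F_y = -71/12  [F divides GB with GF:FB = 3/4:1/4]
   → F = (2, -71/12)

C = (-8, -15/2)
F = (2, -71/12)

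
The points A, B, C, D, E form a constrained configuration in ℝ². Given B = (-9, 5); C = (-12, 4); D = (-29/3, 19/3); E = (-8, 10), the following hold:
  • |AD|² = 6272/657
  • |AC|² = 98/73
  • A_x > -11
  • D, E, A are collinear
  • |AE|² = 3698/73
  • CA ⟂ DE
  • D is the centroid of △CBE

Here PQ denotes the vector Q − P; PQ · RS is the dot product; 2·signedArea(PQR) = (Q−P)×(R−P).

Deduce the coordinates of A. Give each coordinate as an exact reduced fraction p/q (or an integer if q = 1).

1. A_x = -799/73  [D, E, A are collinear ∩ CA ⟂ DE]
2. A_y = 257/73  [D, E, A are collinear ∩ CA ⟂ DE]
   → A = (-799/73, 257/73)

A = (-799/73, 257/73)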